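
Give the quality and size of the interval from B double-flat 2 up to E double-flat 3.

perfect 4th

B to E spans four letter names (B-C-D-E) — that makes it a fourth of some quality.
The perfect fourth spans 5 semitones, and Bbb2 to Ebb3 is exactly 5 semitones — so this is a perfect fourth.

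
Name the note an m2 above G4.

Two letter names up from G: A.
A minor second spans 1 semitone, so from G4 the target pitch is Ab4.

Ab4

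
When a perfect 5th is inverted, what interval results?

P4

The rule of nine gives the new number: 9 − 5 = 4, so a fifth becomes a fourth.
The quality also flips — perfect stays perfect — giving a perfect fourth.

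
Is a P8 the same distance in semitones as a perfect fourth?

No

A perfect octave spans 12 semitones; a perfect fourth spans 5 semitones. They differ by 7.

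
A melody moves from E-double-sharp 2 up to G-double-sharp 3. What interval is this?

minor 10th

E to G spans three letter names (E-F-G), plus an octave, so the interval is some kind of tenth.
At 15 semitones, E##2→G##3 falls one short of a major tenth: minor.
(Equivalently, a compound minor third: a minor third plus an octave.)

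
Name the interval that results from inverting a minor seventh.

The rule of nine gives the new number: 9 − 7 = 2, so a seventh becomes a second.
And minor becomes major under inversion, so we get a major second.

major 2nd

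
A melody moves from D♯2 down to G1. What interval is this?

augmented fifth

Descending from D#2 to G1 is the same interval as ascending G1 to D#2.
G to D spans five letter names (G-A-B-C-D), so the interval is some kind of fifth.
A perfect fifth would be 7 semitones; G1 to D#2 is 8, one semitone wider, so the interval is augmented.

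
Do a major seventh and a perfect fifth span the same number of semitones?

No

A major seventh is 11 semitones but a perfect fifth is 7 semitones — different sizes.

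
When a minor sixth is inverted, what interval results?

The rule of nine gives the new number: 9 − 6 = 3, so a sixth becomes a third.
The quality also flips — minor becomes major — giving a major third.

major third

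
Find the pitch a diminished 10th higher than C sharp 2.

E flat 3

Three letters up from C (plus an octave) reaches E.
Moving 14 semitones up from C#2 (the size of a diminished tenth) reaches Eb3.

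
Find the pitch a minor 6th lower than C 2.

Six letter names down from C: E.
A minor sixth is 8 semitones; 8 semitones down from C2 gives E1.

E 1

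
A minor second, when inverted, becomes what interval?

major 7th

The rule of nine gives the new number: 9 − 2 = 7, so a second becomes a seventh.
Quality inverts too: minor becomes major. That makes the inversion a major seventh.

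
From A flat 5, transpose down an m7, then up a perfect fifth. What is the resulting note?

F 5

Down a minor seventh from Ab5: Bb4 (10 semitones down).
Bb4 up a perfect fifth → F5 (7 semitones).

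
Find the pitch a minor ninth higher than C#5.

D6

Two letters up from C (plus an octave) reaches D.
A minor ninth is 13 semitones; 13 semitones up from C#5 gives D6.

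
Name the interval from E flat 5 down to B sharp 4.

doubly diminished 4th

Descending from Eb5 to B#4 is the same interval as ascending B#4 to Eb5.
B to E spans four letter names (B-C-D-E): a fourth.
B#4 to Eb5 spans 3 semitones — two semitones narrower than the perfect fourth (5) — giving a doubly diminished fourth.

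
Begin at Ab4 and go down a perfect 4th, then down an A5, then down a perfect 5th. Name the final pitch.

Dbb3

A perfect fourth down from Ab4 is Eb4.
Eb4 down an augmented fifth → Abb3 (8 semitones).
A perfect fifth down from Abb3 is Dbb3.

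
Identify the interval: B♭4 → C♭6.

B to C spans two letter names (B-C), plus an octave — that makes it a ninth of some quality.
A major ninth would be 14 semitones, but Bb4 to Cb6 is 13 — one semitone narrower, making it a minor ninth.
(Equivalently, a compound minor second: a minor second plus an octave.)

minor ninth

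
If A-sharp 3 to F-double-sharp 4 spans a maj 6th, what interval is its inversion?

The rule of nine gives the new number: 9 − 6 = 3, so a sixth becomes a third.
The quality also flips — major becomes minor — giving a minor third.

minor third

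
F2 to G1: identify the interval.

Descending from F2 to G1 is the same interval as ascending G1 to F2.
G to F spans seven letter names (G-A-B-C-D-E-F) — that makes it a seventh of some quality.
A major seventh would be 11 semitones, but G1 to F2 is 10 — one semitone narrower, making it a minor seventh.

minor seventh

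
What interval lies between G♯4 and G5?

d8

G to G is the same letter name, plus an octave, so the interval is some kind of octave.
G#4 to G5 spans 11 semitones — one semitone narrower than the perfect octave (12) — giving a diminished octave.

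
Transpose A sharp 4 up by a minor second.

B 4

The second takes the letter from A up to B.
Moving 1 semitone up from A#4 (the size of a minor second) reaches B4.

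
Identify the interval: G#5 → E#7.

G to E spans six letter names (G-A-B-C-D-E), plus an octave, so the interval is some kind of thirteenth.
The major thirteenth spans 21 semitones, and G#5 to E#7 is exactly 21 semitones — so this is a major thirteenth.
(Equivalently, a compound major sixth: a major sixth plus an octave.)

major thirteenth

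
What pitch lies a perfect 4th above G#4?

C#5

Counting four letter names up from G lands on C.
Moving 5 semitones up from G#4 (the size of a perfect fourth) reaches C#5.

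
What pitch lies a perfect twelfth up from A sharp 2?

E sharp 4

Counting five letter names plus an octave up from A lands on E.
Moving 19 semitones up from A#2 (the size of a perfect twelfth) reaches E#4.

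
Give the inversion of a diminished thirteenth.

First reduce the compound diminished thirteenth to its simple form, a diminished sixth.
Inverted interval numbers add to nine, so a sixth pairs with a third (6 + 3 = 9).
Quality inverts too: diminished becomes augmented. That makes the inversion an augmented third.

augmented 3rd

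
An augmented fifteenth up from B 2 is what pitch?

B-sharp 4

For a fifteenth the letter name doesn't change: still B, two octaves up.
An augmented fifteenth spans 25 semitones, so from B2 the target pitch is B#4.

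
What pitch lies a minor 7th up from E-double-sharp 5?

Counting seven letter names up from E lands on D.
Moving 10 semitones up from E##5 (the size of a minor seventh) reaches D##6.

D-double-sharp 6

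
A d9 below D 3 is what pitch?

Counting two letter names plus an octave down from D lands on C.
A diminished ninth spans 12 semitones, so from D3 the target pitch is C##2.

C-double-sharp 2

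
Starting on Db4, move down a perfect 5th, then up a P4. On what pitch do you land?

Cb4

Down a perfect fifth from Db4: Gb3 (7 semitones down).
Gb3 up a perfect fourth → Cb4 (5 semitones).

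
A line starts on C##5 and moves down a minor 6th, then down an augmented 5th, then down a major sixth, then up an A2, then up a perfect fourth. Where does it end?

C##5 down a minor sixth → E##4 (8 semitones).
E##4 down an augmented fifth → A#3 (8 semitones).
A major sixth down from A#3 is C#3.
C#3 up an augmented second → D##3 (3 semitones).
D##3 up a perfect fourth → G##3 (5 semitones).

G##3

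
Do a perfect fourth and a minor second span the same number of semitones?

No

A perfect fourth is 5 semitones but a minor second is 1 semitone — different sizes.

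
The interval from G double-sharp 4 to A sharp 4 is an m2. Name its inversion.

Inverted interval numbers add to nine, so a second pairs with a seventh (2 + 7 = 9).
Quality inverts too: minor becomes major. That makes the inversion a major seventh.

major 7th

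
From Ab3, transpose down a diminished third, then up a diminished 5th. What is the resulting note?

Down a diminished third from Ab3: F#3 (2 semitones down).
A diminished fifth up from F#3 is C4.

C4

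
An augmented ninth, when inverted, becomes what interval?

diminished seventh

First reduce the compound augmented ninth to its simple form, an augmented second.
The rule of nine gives the new number: 9 − 2 = 7, so a second becomes a seventh.
The quality also flips — augmented becomes diminished — giving a diminished seventh.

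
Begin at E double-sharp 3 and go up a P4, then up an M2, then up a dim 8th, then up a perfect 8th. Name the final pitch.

B sharp 5

Up a perfect fourth from E##3: A##3 (5 semitones up).
A##3 up a major second → B##3 (2 semitones).
B##3 up a diminished octave → B#4 (11 semitones).
A perfect octave up from B#4 is B#5.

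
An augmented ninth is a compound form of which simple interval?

A2

Take out an octave (7 from the number): 9 − 7 = 2.
Quality carries through unchanged, so the simple form is an augmented second.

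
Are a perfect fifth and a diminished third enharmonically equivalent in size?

A perfect fifth is 7 semitones but a diminished third is 2 semitones — different sizes.

No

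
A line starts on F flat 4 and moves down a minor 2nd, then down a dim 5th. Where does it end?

Fb4 down a minor second → Eb4 (1 semitone).
Down a diminished fifth from Eb4: A3 (6 semitones down).

A 3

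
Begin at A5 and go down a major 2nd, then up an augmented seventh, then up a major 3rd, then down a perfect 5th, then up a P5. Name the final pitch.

Down a major second from A5: G5 (2 semitones down).
G5 up an augmented seventh → F##6 (12 semitones).
Up a major third from F##6: A##6 (4 semitones up).
A perfect fifth down from A##6 is D##6.
Up a perfect fifth from D##6: A##6 (7 semitones up).

A##6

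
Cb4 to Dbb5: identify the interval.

minor ninth

C to D spans two letter names (C-D), plus an octave — that makes it a ninth of some quality.
Cb4 to Dbb5 is 13 semitones, a half step short of the major ninth (14), so this is minor.
(Equivalently, a compound minor second: a minor second plus an octave.)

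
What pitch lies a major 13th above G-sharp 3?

The thirteenth's letter: G up six letter names plus an octave → E.
A major thirteenth spans 21 semitones, so from G#3 the target pitch is E#5.

E-sharp 5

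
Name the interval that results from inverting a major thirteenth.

First reduce the compound major thirteenth to its simple form, a major sixth.
Inverted interval numbers add to nine, so a sixth pairs with a third (6 + 3 = 9).
And major becomes minor under inversion, so we get a minor third.

m3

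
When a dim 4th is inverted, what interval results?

Interval numbers invert to sum to nine: 4 + 5 = 9, so a fourth inverts to a fifth.
Quality inverts too: diminished becomes augmented. That makes the inversion an augmented fifth.

augmented 5th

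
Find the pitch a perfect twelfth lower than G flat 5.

Counting five letter names plus an octave down from G lands on C.
A perfect twelfth spans 19 semitones, so from Gb5 the target pitch is Cb4.

C flat 4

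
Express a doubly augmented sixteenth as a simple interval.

AA2

Take out 2 octaves (14 from the number): 16 − 14 = 2.
So a doubly augmented sixteenth is 2 octaves plus a doubly augmented second. The quality is unchanged.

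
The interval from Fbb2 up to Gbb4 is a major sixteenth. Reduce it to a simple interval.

major second

Each octave removed subtracts seven from the number: 16 − 14 = 2.
So a major sixteenth is 2 octaves plus a major second. The quality is unchanged.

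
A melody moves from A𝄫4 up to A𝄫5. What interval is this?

A to A is the same letter name, plus an octave, so the interval is some kind of octave.
The perfect octave spans 12 semitones, and Abb4 to Abb5 is exactly 12 semitones — so this is a perfect octave.

perfect 8th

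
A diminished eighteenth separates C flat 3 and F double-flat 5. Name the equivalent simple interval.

diminished 4th

Each octave removed subtracts seven from the number: 18 − 14 = 4.
So a diminished eighteenth is 2 octaves plus a diminished fourth. The quality is unchanged.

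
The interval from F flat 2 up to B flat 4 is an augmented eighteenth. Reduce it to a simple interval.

augmented 4th

Each octave removed subtracts seven from the number: 18 − 14 = 4.
So an augmented eighteenth is 2 octaves plus an augmented fourth. The quality is unchanged.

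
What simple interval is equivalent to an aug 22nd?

Each octave removed subtracts seven from the number: 22 − 14 = 8.
That makes an augmented twenty-second a compound augmented octave — 2 octaves plus an augmented octave.

A8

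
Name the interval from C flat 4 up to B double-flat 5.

m14

C to B spans seven letter names (C-D-E-F-G-A-B), plus an octave: a fourteenth.
Cb4 to Bbb5 is 22 semitones, a half step short of the major fourteenth (23), so this is minor.
(Equivalently, a compound minor seventh: a minor seventh plus an octave.)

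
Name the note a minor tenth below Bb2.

G1

The tenth's letter: B down three letter names plus an octave → G.
A minor tenth spans 15 semitones, so from Bb2 the target pitch is G1.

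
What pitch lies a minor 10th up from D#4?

The tenth's letter: D up three letter names plus an octave → F.
A minor tenth is 15 semitones; 15 semitones up from D#4 gives F#5.

F#5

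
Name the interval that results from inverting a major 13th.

First reduce the compound major thirteenth to its simple form, a major sixth.
Interval numbers invert to sum to nine: 6 + 3 = 9, so a sixth inverts to a third.
And major becomes minor under inversion, so we get a minor third.

minor 3rd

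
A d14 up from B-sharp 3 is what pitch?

The fourteenth's letter: B up seven letter names plus an octave → A.
Moving 21 semitones up from B#3 (the size of a diminished fourteenth) reaches A5.

A 5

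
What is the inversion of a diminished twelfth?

First reduce the compound diminished twelfth to its simple form, a diminished fifth.
Interval numbers invert to sum to nine: 5 + 4 = 9, so a fifth inverts to a fourth.
Quality inverts too: diminished becomes augmented. That makes the inversion an augmented fourth.

augmented fourth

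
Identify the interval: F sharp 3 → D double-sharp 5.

A13

F to D spans six letter names (F-G-A-B-C-D), plus an octave — that makes it a thirteenth of some quality.
F#3 to D##5 spans 22 semitones — one semitone wider than the major thirteenth (21) — giving an augmented thirteenth.
(Equivalently, a compound augmented sixth: an augmented sixth plus an octave.)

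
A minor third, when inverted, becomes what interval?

Interval numbers invert to sum to nine: 3 + 6 = 9, so a third inverts to a sixth.
The quality also flips — minor becomes major — giving a major sixth.

major sixth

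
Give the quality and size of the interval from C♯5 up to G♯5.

C to G spans five letter names (C-D-E-F-G): a fifth.
Counting semitones, C#5→G#5 is 7, which is the perfect fifth.

perfect fifth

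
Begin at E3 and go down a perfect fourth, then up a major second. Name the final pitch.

C#3

Down a perfect fourth from E3: B2 (5 semitones down).
Up a major second from B2: C#3 (2 semitones up).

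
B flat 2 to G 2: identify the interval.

minor third

Descending from Bb2 to G2 is the same interval as ascending G2 to Bb2.
G to B spans three letter names (G-A-B): a third.
At 3 semitones, G2→Bb2 falls one short of a major third: minor.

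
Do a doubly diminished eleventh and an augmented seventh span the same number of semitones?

No

A doubly diminished eleventh spans 15 semitones; an augmented seventh spans 12 semitones. They differ by 3.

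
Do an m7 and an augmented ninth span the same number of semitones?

No

A minor seventh spans 10 semitones; an augmented ninth spans 15 semitones. They differ by 5.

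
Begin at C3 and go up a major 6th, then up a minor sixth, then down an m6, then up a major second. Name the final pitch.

C3 up a major sixth → A3 (9 semitones).
A minor sixth up from A3 is F4.
F4 down a minor sixth → A3 (8 semitones).
Up a major second from A3: B3 (2 semitones up).

B3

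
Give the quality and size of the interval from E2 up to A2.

E to A spans four letter names (E-F-G-A): a fourth.
Counting semitones, E2→A2 is 5, which is the perfect fourth.

P4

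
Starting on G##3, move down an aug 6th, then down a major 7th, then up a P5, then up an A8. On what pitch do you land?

G##3 down an augmented sixth → B2 (10 semitones).
Down a major seventh from B2: C2 (11 semitones down).
C2 up a perfect fifth → G2 (7 semitones).
Up an augmented octave from G2: G#3 (13 semitones up).

G#3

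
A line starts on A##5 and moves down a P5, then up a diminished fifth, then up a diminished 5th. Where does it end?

E6

Down a perfect fifth from A##5: D##5 (7 semitones down).
A diminished fifth up from D##5 is A#5.
Up a diminished fifth from A#5: E6 (6 semitones up).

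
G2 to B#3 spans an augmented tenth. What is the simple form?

Subtracting seven from the interval number removes an octave: 10 − 7 = 3.
Quality carries through unchanged, so the simple form is an augmented third.

augmented third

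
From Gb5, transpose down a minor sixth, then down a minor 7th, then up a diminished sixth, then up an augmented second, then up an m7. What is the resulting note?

Ab5

Gb5 down a minor sixth → Bb4 (8 semitones).
A minor seventh down from Bb4 is C4.
C4 up a diminished sixth → Abb4 (7 semitones).
An augmented second up from Abb4 is Bb4.
Bb4 up a minor seventh → Ab5 (10 semitones).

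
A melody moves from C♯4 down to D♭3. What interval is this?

Descending from C#4 to Db3 is the same interval as ascending Db3 to C#4.
D to C spans seven letter names (D-E-F-G-A-B-C): a seventh.
A major seventh would be 11 semitones; Db3 to C#4 is 12, one semitone wider, so the interval is augmented.

A7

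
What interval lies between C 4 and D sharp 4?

C to D spans two letter names (C-D): a second.
A major second would be 2 semitones; C4 to D#4 is 3, one semitone wider, so the interval is augmented.

augmented second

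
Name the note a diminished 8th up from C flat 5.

An octave keeps the letter name C, an octave up from C.
A diminished octave spans 11 semitones, so from Cb5 the target pitch is Cbb6.

C double-flat 6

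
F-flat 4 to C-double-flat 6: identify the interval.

F to C spans five letter names (F-G-A-B-C), plus an octave: a twelfth.
A perfect twelfth would be 19 semitones; Fb4 to Cbb6 is 18, one semitone narrower, so the interval is diminished.
(Equivalently, a compound diminished fifth: a diminished fifth plus an octave.)

diminished twelfth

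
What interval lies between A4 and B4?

A to B spans two letter names (A-B), so the interval is some kind of second.
The major second spans 2 semitones, and A4 to B4 is exactly 2 semitones — so this is a major second.

major second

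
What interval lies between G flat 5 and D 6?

augmented fifth

G to D spans five letter names (G-A-B-C-D), so the interval is some kind of fifth.
A perfect fifth would be 7 semitones; Gb5 to D6 is 8, one semitone wider, so the interval is augmented.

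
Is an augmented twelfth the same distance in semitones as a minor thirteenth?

Yes

An augmented twelfth = 20 semitones = a minor thirteenth; enharmonically equal.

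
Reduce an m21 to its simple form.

Each octave removed subtracts seven from the number: 21 − 14 = 7.
So a minor twenty-first is 2 octaves plus a minor seventh. The quality is unchanged.

minor 7th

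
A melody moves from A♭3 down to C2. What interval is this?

minor thirteenth

Descending from Ab3 to C2 is the same interval as ascending C2 to Ab3.
C to A spans six letter names (C-D-E-F-G-A), plus an octave, so the interval is some kind of thirteenth.
A major thirteenth would be 21 semitones, but C2 to Ab3 is 20 — one semitone narrower, making it a minor thirteenth.
(Equivalently, a compound minor sixth: a minor sixth plus an octave.)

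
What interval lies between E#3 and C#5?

minor thirteenth

E to C spans six letter names (E-F-G-A-B-C), plus an octave: a thirteenth.
At 20 semitones, E#3→C#5 falls one short of a major thirteenth: minor.
(Equivalently, a compound minor sixth: a minor sixth plus an octave.)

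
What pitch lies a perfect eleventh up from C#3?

Counting four letter names plus an octave up from C lands on F.
A perfect eleventh is 17 semitones; 17 semitones up from C#3 gives F#4.

F#4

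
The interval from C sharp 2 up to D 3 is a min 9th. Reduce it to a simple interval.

Take out an octave (7 from the number): 9 − 7 = 2.
That makes a minor ninth a compound minor second — an octave plus a minor second.

minor 2nd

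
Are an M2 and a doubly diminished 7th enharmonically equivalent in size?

2 semitones (major second) vs 8 semitones (doubly diminished seventh): not equal.

No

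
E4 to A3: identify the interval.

Descending from E4 to A3 is the same interval as ascending A3 to E4.
A to E spans five letter names (A-B-C-D-E) — that makes it a fifth of some quality.
A3 to E4 is 7 semitones, matching the perfect fifth exactly, so the quality is perfect.

perfect fifth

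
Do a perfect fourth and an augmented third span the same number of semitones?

Yes

Both span 5 semitones: a perfect fourth and an augmented third are the same chromatic distance.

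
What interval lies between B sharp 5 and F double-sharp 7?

B to F spans five letter names (B-C-D-E-F), plus an octave, so the interval is some kind of twelfth.
B#5 to F##7 is 19 semitones, matching the perfect twelfth exactly, so the quality is perfect.
(Equivalently, a compound perfect fifth: a perfect fifth plus an octave.)

perfect twelfth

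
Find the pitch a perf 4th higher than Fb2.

Bbb2

The fourth takes the letter from F up to B.
Moving 5 semitones up from Fb2 (the size of a perfect fourth) reaches Bbb2.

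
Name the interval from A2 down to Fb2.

augmented 3rd

Descending from A2 to Fb2 is the same interval as ascending Fb2 to A2.
F to A spans three letter names (F-G-A) — that makes it a third of some quality.
A major third would be 4 semitones; Fb2 to A2 is 5, one semitone wider, so the interval is augmented.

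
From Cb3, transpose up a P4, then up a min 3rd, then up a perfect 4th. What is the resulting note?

Cb3 up a perfect fourth → Fb3 (5 semitones).
Fb3 up a minor third → Abb3 (3 semitones).
Up a perfect fourth from Abb3: Dbb4 (5 semitones up).

Dbb4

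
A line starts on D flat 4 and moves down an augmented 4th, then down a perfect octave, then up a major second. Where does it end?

B double-flat 2

Down an augmented fourth from Db4: Abb3 (6 semitones down).
A perfect octave down from Abb3 is Abb2.
A major second up from Abb2 is Bbb2.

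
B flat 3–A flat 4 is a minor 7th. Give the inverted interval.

major 2nd

Inverted interval numbers add to nine, so a seventh pairs with a second (7 + 2 = 9).
Quality inverts too: minor becomes major. That makes the inversion a major second.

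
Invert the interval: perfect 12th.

First reduce the compound perfect twelfth to its simple form, a perfect fifth.
The rule of nine gives the new number: 9 − 5 = 4, so a fifth becomes a fourth.
Quality inverts too: perfect stays perfect. That makes the inversion a perfect fourth.

perfect fourth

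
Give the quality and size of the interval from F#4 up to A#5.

major tenth

F to A spans three letter names (F-G-A), plus an octave — that makes it a tenth of some quality.
Counting semitones, F#4→A#5 is 16, which is the major tenth.
(Equivalently, a compound major third: a major third plus an octave.)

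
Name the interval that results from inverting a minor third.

Inverted interval numbers add to nine, so a third pairs with a sixth (3 + 6 = 9).
And minor becomes major under inversion, so we get a major sixth.

M6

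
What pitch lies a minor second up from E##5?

F##5

The second takes the letter from E up to F.
Moving 1 semitone up from E##5 (the size of a minor second) reaches F##5.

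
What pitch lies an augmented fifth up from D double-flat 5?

A flat 5

The fifth takes the letter from D up to A.
Moving 8 semitones up from Dbb5 (the size of an augmented fifth) reaches Ab5.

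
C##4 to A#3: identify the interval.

Descending from C##4 to A#3 is the same interval as ascending A#3 to C##4.
A to C spans three letter names (A-B-C) — that makes it a third of some quality.
The major third spans 4 semitones, and A#3 to C##4 is exactly 4 semitones — so this is a major third.

M3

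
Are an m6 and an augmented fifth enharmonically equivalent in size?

A minor sixth spans 8 semitones, and an augmented fifth also spans 8 semitones — they're enharmonic.

Yes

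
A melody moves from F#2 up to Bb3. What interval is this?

diminished eleventh

F to B spans four letter names (F-G-A-B), plus an octave — that makes it an eleventh of some quality.
A perfect eleventh would be 17 semitones; F#2 to Bb3 is 16, one semitone narrower, so the interval is diminished.
(Equivalently, a compound diminished fourth: a diminished fourth plus an octave.)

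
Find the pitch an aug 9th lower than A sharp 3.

G 2

Two letters down from A (plus an octave) reaches G.
An augmented ninth is 15 semitones; 15 semitones down from A#3 gives G2.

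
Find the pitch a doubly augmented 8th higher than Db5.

D#6

The letter stays D (same as the start), shifted an octave up.
A doubly augmented octave spans 14 semitones, so from Db5 the target pitch is D#6.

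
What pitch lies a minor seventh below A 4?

B 3

Counting seven letter names down from A lands on B.
A minor seventh is 10 semitones; 10 semitones down from A4 gives B3.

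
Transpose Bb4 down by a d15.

B2

A fifteenth keeps the letter name B, two octaves down from B.
A diminished fifteenth spans 23 semitones, so from Bb4 the target pitch is B2.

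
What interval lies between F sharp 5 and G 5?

minor second

F to G spans two letter names (F-G), so the interval is some kind of second.
At 1 semitone, F#5→G5 falls one short of a major second: minor.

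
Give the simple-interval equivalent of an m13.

m6

Each octave removed subtracts seven from the number: 13 − 7 = 6.
Quality carries through unchanged, so the simple form is a minor sixth.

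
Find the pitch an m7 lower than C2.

The seventh takes the letter from C down to D.
Moving 10 semitones down from C2 (the size of a minor seventh) reaches D1.

D1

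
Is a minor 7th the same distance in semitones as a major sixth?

No

A minor seventh is 10 semitones but a major sixth is 9 semitones — different sizes.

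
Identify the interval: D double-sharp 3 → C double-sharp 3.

major second

Descending from D##3 to C##3 is the same interval as ascending C##3 to D##3.
C to D spans two letter names (C-D) — that makes it a second of some quality.
Counting semitones, C##3→D##3 is 2, which is the major second.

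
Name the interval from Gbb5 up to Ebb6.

G to E spans six letter names (G-A-B-C-D-E), so the interval is some kind of sixth.
Counting semitones, Gbb5→Ebb6 is 9, which is the major sixth.

major sixth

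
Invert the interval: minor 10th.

major 6th

First reduce the compound minor tenth to its simple form, a minor third.
Inverted interval numbers add to nine, so a third pairs with a sixth (3 + 6 = 9).
And minor becomes major under inversion, so we get a major sixth.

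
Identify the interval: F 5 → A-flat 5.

m3

F to A spans three letter names (F-G-A): a third.
F5 to Ab5 is 3 semitones, a half step short of the major third (4), so this is minor.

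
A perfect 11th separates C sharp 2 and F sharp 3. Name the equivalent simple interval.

perfect 4th

Take out an octave (7 from the number): 11 − 7 = 4.
That makes a perfect eleventh a compound perfect fourth — an octave plus a perfect fourth.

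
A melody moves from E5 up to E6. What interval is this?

perfect octave

E to E is the same letter name, plus an octave, so the interval is some kind of octave.
The perfect octave spans 12 semitones, and E5 to E6 is exactly 12 semitones — so this is a perfect octave.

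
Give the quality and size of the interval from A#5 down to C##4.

minor thirteenth

Descending from A#5 to C##4 is the same interval as ascending C##4 to A#5.
C to A spans six letter names (C-D-E-F-G-A), plus an octave — that makes it a thirteenth of some quality.
At 20 semitones, C##4→A#5 falls one short of a major thirteenth: minor.
(Equivalently, a compound minor sixth: a minor sixth plus an octave.)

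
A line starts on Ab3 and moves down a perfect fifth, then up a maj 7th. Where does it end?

A perfect fifth down from Ab3 is Db3.
A major seventh up from Db3 is C4.

C4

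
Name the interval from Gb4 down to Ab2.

m14

Descending from Gb4 to Ab2 is the same interval as ascending Ab2 to Gb4.
A to G spans seven letter names (A-B-C-D-E-F-G), plus an octave, so the interval is some kind of fourteenth.
At 22 semitones, Ab2→Gb4 falls one short of a major fourteenth: minor.
(Equivalently, a compound minor seventh: a minor seventh plus an octave.)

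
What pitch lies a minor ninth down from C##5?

B##3

Two letters down from C (plus an octave) reaches B.
A minor ninth spans 13 semitones, so from C##5 the target pitch is B##3.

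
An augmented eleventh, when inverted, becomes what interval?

diminished 5th

First reduce the compound augmented eleventh to its simple form, an augmented fourth.
The rule of nine gives the new number: 9 − 4 = 5, so a fourth becomes a fifth.
And augmented becomes diminished under inversion, so we get a diminished fifth.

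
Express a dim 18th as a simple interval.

Subtracting seven from the interval number removes an octave: 18 − 14 = 4.
That makes a diminished eighteenth a compound diminished fourth — 2 octaves plus a diminished fourth.

d4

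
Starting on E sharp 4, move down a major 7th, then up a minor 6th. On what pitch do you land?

D 4

Down a major seventh from E#4: F#3 (11 semitones down).
F#3 up a minor sixth → D4 (8 semitones).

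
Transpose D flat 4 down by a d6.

The sixth takes the letter from D down to F.
A diminished sixth spans 7 semitones, so from Db4 the target pitch is F#3.

F sharp 3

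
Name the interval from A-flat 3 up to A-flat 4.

A to A is the same letter name, plus an octave, so the interval is some kind of octave.
Counting semitones, Ab3→Ab4 is 12, which is the perfect octave.

perfect octave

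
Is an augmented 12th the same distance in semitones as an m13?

An augmented twelfth = 20 semitones = a minor thirteenth; enharmonically equal.

Yes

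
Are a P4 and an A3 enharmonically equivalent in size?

A perfect fourth = 5 semitones = an augmented third; enharmonically equal.

Yes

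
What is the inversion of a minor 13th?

First reduce the compound minor thirteenth to its simple form, a minor sixth.
The rule of nine gives the new number: 9 − 6 = 3, so a sixth becomes a third.
Quality inverts too: minor becomes major. That makes the inversion a major third.

M3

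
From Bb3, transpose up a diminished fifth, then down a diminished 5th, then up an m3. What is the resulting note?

Db4

A diminished fifth up from Bb3 is Fb4.
A diminished fifth down from Fb4 is Bb3.
Up a minor third from Bb3: Db4 (3 semitones up).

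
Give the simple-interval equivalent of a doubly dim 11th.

doubly diminished fourth

Each octave removed subtracts seven from the number: 11 − 7 = 4.
So a doubly diminished eleventh is an octave plus a doubly diminished fourth. The quality is unchanged.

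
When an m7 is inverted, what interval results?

major 2nd

The rule of nine gives the new number: 9 − 7 = 2, so a seventh becomes a second.
And minor becomes major under inversion, so we get a major second.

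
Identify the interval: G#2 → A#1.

Descending from G#2 to A#1 is the same interval as ascending A#1 to G#2.
A to G spans seven letter names (A-B-C-D-E-F-G): a seventh.
At 10 semitones, A#1→G#2 falls one short of a major seventh: minor.

m7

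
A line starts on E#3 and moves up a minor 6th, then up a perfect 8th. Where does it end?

C#5

E#3 up a minor sixth → C#4 (8 semitones).
A perfect octave up from C#4 is C#5.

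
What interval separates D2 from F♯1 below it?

minor sixth

Descending from D2 to F#1 is the same interval as ascending F#1 to D2.
F to D spans six letter names (F-G-A-B-C-D), so the interval is some kind of sixth.
A major sixth would be 9 semitones, but F#1 to D2 is 8 — one semitone narrower, making it a minor sixth.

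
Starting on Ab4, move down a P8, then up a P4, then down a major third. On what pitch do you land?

Bbb3

Ab4 down a perfect octave → Ab3 (12 semitones).
Ab3 up a perfect fourth → Db4 (5 semitones).
Down a major third from Db4: Bbb3 (4 semitones down).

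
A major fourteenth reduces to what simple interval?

Take out an octave (7 from the number): 14 − 7 = 7.
So a major fourteenth is an octave plus a major seventh. The quality is unchanged.

M7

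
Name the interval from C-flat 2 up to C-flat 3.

C to C is the same letter name, plus an octave: an octave.
Cb2 to Cb3 is 12 semitones, matching the perfect octave exactly, so the quality is perfect.

P8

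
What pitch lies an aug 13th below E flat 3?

Counting six letter names plus an octave down from E lands on G.
An augmented thirteenth spans 22 semitones, so from Eb3 the target pitch is Gbb1.

G double-flat 1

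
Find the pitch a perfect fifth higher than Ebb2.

The fifth takes the letter from E up to B.
Moving 7 semitones up from Ebb2 (the size of a perfect fifth) reaches Bbb2.

Bbb2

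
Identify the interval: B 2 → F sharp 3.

B to F spans five letter names (B-C-D-E-F) — that makes it a fifth of some quality.
B2 to F#3 is 7 semitones, matching the perfect fifth exactly, so the quality is perfect.

perfect fifth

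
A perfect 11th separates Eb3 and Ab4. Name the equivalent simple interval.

perfect 4th

Take out an octave (7 from the number): 11 − 7 = 4.
Quality carries through unchanged, so the simple form is a perfect fourth.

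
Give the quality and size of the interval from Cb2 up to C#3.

AA8

C to C is the same letter name, plus an octave: an octave.
Cb2 to C#3 spans 14 semitones — two semitones wider than the perfect octave (12) — giving a doubly augmented octave.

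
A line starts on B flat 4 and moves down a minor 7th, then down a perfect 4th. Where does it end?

Bb4 down a minor seventh → C4 (10 semitones).
C4 down a perfect fourth → G3 (5 semitones).

G 3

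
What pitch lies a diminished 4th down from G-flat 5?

D 5

The fourth takes the letter from G down to D.
A diminished fourth spans 4 semitones, so from Gb5 the target pitch is D5.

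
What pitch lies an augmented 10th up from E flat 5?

G sharp 6

Three letters up from E (plus an octave) reaches G.
An augmented tenth spans 17 semitones, so from Eb5 the target pitch is G#6.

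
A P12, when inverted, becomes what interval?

First reduce the compound perfect twelfth to its simple form, a perfect fifth.
Inverted interval numbers add to nine, so a fifth pairs with a fourth (5 + 4 = 9).
And perfect stays perfect under inversion, so we get a perfect fourth.

P4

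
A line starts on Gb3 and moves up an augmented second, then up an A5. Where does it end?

E#4

An augmented second up from Gb3 is A3.
Up an augmented fifth from A3: E#4 (8 semitones up).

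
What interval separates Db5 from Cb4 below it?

Descending from Db5 to Cb4 is the same interval as ascending Cb4 to Db5.
C to D spans two letter names (C-D), plus an octave: a ninth.
The major ninth spans 14 semitones, and Cb4 to Db5 is exactly 14 semitones — so this is a major ninth.
(Equivalently, a compound major second: a major second plus an octave.)

major ninth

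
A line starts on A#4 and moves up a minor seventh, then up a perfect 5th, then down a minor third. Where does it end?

B#5

Up a minor seventh from A#4: G#5 (10 semitones up).
Up a perfect fifth from G#5: D#6 (7 semitones up).
D#6 down a minor third → B#5 (3 semitones).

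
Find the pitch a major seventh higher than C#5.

Counting seven letter names up from C lands on B.
Moving 11 semitones up from C#5 (the size of a major seventh) reaches B#5.

B#5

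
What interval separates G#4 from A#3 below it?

minor 7th

Descending from G#4 to A#3 is the same interval as ascending A#3 to G#4.
A to G spans seven letter names (A-B-C-D-E-F-G), so the interval is some kind of seventh.
A major seventh would be 11 semitones, but A#3 to G#4 is 10 — one semitone narrower, making it a minor seventh.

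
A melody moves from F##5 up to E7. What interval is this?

F to E spans seven letter names (F-G-A-B-C-D-E), plus an octave — that makes it a fourteenth of some quality.
A major fourteenth would be 23 semitones; F##5 to E7 is 21, two semitones narrower, so the interval is diminished.
(Equivalently, a compound diminished seventh: a diminished seventh plus an octave.)

diminished 14th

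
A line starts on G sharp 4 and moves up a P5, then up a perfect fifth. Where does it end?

Up a perfect fifth from G#4: D#5 (7 semitones up).
D#5 up a perfect fifth → A#5 (7 semitones).

A sharp 5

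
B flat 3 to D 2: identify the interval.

Descending from Bb3 to D2 is the same interval as ascending D2 to Bb3.
D to B spans six letter names (D-E-F-G-A-B), plus an octave — that makes it a thirteenth of some quality.
A major thirteenth would be 21 semitones, but D2 to Bb3 is 20 — one semitone narrower, making it a minor thirteenth.
(Equivalently, a compound minor sixth: a minor sixth plus an octave.)

minor thirteenth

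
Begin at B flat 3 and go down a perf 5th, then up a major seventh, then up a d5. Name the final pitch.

Bb3 down a perfect fifth → Eb3 (7 semitones).
A major seventh up from Eb3 is D4.
D4 up a diminished fifth → Ab4 (6 semitones).

A flat 4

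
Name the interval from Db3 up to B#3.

D to B spans six letter names (D-E-F-G-A-B) — that makes it a sixth of some quality.
Db3 to B#3 spans 11 semitones — two semitones wider than the major sixth (9) — giving a doubly augmented sixth.

AA6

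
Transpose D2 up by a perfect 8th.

An octave keeps the letter name D, an octave up from D.
Moving 12 semitones up from D2 (the size of a perfect octave) reaches D3.

D3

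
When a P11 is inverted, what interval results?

perfect fifth

First reduce the compound perfect eleventh to its simple form, a perfect fourth.
The rule of nine gives the new number: 9 − 4 = 5, so a fourth becomes a fifth.
Quality inverts too: perfect stays perfect. That makes the inversion a perfect fifth.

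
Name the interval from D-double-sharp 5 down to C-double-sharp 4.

Descending from D##5 to C##4 is the same interval as ascending C##4 to D##5.
C to D spans two letter names (C-D), plus an octave: a ninth.
Counting semitones, C##4→D##5 is 14, which is the major ninth.
(Equivalently, a compound major second: a major second plus an octave.)

major 9th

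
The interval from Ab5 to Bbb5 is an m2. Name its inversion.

M7

Interval numbers invert to sum to nine: 2 + 7 = 9, so a second inverts to a seventh.
The quality also flips — minor becomes major — giving a major seventh.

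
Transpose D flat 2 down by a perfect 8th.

D flat 1

The letter stays D (same as the start), shifted an octave down.
A perfect octave spans 12 semitones, so from Db2 the target pitch is Db1.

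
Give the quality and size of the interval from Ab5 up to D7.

A to D spans four letter names (A-B-C-D), plus an octave: an eleventh.
The perfect eleventh is 17 semitones; here we have 18, one semitone wider: augmented.
(Equivalently, a compound augmented fourth: an augmented fourth plus an octave.)

augmented eleventh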